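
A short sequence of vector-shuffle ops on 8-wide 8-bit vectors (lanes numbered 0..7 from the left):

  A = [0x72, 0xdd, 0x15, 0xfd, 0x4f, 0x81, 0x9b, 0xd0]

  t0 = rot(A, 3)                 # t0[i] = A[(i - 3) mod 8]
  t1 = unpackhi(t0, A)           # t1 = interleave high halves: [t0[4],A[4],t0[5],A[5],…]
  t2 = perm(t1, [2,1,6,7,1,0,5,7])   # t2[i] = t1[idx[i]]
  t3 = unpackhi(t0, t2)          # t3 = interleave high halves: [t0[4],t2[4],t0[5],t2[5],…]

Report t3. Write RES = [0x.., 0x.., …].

  t0: 81 9b d0 72 dd 15 fd 4f
  t1: dd 4f 15 81 fd 9b 4f d0
  t2: 15 4f 4f d0 4f dd 9b d0
  t3: dd 4f 15 dd fd 9b 4f d0

RES = [ 0xdd  0x4f  0x15  0xdd  0xfd  0x9b  0x4f  0xd0 ]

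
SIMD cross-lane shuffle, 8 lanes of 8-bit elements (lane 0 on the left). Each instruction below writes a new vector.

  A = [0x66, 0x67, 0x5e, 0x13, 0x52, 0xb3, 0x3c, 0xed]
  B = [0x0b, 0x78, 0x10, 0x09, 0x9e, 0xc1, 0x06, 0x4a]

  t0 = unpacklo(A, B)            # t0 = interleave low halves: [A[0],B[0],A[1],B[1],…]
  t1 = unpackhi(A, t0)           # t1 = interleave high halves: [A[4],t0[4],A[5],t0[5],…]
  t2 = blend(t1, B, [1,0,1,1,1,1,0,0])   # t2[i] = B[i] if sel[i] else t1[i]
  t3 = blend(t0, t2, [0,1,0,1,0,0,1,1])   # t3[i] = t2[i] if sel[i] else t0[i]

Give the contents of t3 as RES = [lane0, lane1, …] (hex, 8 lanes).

→ t0 |66|0b|67|78|5e|10|13|09|
→ t1 |52|5e|b3|10|3c|13|ed|09|
→ t2 |0b|5e|10|09|9e|c1|ed|09|
→ t3 |66|5e|67|09|5e|10|ed|09|

RES = [ 0x66  0x5e  0x67  0x09  0x5e  0x10  0xed  0x09 ]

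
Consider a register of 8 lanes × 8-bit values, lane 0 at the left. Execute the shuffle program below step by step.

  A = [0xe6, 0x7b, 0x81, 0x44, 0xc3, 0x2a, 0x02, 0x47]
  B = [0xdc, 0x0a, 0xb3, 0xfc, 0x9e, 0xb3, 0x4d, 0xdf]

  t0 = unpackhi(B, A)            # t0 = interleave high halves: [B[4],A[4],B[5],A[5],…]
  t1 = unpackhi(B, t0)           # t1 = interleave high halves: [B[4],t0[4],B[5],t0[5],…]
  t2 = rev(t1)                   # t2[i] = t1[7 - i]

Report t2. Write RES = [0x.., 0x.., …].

t0 = [0x9e, 0xc3, 0xb3, 0x2a, 0x4d, 0x02, 0xdf, 0x47]
t1 = [0x9e, 0x4d, 0xb3, 0x02, 0x4d, 0xdf, 0xdf, 0x47]
t2 = [0x47, 0xdf, 0xdf, 0x4d, 0x02, 0xb3, 0x4d, 0x9e]

RES = [0x47, 0xdf, 0xdf, 0x4d, 0x02, 0xb3, 0x4d, 0x9e]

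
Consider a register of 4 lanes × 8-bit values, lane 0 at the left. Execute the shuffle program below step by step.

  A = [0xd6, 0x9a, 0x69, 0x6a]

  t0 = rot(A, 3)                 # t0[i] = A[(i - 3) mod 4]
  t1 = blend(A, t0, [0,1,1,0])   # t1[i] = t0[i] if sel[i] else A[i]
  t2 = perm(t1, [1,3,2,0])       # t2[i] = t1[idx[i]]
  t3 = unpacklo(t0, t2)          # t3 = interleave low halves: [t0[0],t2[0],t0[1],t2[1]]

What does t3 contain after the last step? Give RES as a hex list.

RES = [0x9a, 0x69, 0x69, 0x6a]

  t0: 9a 69 6a d6
  t1: d6 69 6a 6a
  t2: 69 6a 6a d6
  t3: 9a 69 69 6a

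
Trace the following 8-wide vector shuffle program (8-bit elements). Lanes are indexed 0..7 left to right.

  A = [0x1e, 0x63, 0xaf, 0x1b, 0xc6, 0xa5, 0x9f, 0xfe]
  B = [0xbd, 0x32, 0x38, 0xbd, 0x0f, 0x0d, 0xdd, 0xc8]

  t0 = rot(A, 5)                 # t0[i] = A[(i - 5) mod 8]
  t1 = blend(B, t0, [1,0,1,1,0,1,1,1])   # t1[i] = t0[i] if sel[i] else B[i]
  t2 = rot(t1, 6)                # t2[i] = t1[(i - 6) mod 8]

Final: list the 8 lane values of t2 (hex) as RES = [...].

t0 = [0x1b, 0xc6, 0xa5, 0x9f, 0xfe, 0x1e, 0x63, 0xaf]
t1 = [0x1b, 0x32, 0xa5, 0x9f, 0x0f, 0x1e, 0x63, 0xaf]
t2 = [0xa5, 0x9f, 0x0f, 0x1e, 0x63, 0xaf, 0x1b, 0x32]

RES = [ 0xa5  0x9f  0x0f  0x1e  0x63  0xaf  0x1b  0x32 ]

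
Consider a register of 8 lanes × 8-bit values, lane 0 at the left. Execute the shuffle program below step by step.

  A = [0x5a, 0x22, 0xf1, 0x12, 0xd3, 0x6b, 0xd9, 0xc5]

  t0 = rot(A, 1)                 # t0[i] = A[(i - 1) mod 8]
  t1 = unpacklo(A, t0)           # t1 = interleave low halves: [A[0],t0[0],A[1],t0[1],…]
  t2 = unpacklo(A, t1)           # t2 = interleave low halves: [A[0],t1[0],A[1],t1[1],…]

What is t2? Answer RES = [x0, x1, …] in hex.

  t0: c5 5a 22 f1 12 d3 6b d9
  t1: 5a c5 22 5a f1 22 12 f1
  t2: 5a 5a 22 c5 f1 22 12 5a

RES = [ 0x5a  0x5a  0x22  0xc5  0xf1  0x22  0x12  0x5a ]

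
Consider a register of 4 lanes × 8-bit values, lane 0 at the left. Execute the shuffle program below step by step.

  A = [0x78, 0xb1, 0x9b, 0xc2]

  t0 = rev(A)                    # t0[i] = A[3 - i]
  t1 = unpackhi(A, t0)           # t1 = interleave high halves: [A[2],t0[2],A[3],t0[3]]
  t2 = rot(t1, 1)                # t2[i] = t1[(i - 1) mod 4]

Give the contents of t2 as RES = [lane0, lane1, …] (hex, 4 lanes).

RES = [0x78, 0x9b, 0xb1, 0xc2]

  t0: c2 9b b1 78
  t1: 9b b1 c2 78
  t2: 78 9b b1 c2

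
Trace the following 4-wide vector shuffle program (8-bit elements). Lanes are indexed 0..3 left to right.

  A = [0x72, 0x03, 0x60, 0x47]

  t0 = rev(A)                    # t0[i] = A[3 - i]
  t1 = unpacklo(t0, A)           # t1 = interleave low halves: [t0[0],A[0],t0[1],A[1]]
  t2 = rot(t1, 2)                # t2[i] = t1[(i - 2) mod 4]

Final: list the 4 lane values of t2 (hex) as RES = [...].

  t0: 47 60 03 72
  t1: 47 72 60 03
  t2: 60 03 47 72

RES = [ 0x60  0x03  0x47  0x72 ]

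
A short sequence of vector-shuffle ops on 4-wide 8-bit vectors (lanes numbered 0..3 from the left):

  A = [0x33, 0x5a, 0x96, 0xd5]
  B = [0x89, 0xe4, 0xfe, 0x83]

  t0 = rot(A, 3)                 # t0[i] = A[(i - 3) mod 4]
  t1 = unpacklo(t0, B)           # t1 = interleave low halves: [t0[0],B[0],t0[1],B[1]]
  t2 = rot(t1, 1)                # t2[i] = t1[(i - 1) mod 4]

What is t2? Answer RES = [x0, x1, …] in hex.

t0 = [0x5a, 0x96, 0xd5, 0x33]
t1 = [0x5a, 0x89, 0x96, 0xe4]
t2 = [0xe4, 0x5a, 0x89, 0x96]

RES = [ 0xe4  0x5a  0x89  0x96 ]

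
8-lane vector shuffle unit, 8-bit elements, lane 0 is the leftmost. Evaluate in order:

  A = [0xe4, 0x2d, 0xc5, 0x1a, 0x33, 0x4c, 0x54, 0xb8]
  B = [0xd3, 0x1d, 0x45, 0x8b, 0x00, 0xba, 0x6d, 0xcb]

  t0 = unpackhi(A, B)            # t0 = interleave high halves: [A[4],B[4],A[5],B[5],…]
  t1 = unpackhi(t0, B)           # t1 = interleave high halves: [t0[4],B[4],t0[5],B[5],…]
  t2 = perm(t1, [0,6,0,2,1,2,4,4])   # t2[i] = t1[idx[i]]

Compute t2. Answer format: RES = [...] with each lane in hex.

RES = [0x54, 0xcb, 0x54, 0x6d, 0x00, 0x6d, 0xb8, 0xb8]

t0 = [0x33, 0x00, 0x4c, 0xba, 0x54, 0x6d, 0xb8, 0xcb]
t1 = [0x54, 0x00, 0x6d, 0xba, 0xb8, 0x6d, 0xcb, 0xcb]
t2 = [0x54, 0xcb, 0x54, 0x6d, 0x00, 0x6d, 0xb8, 0xb8]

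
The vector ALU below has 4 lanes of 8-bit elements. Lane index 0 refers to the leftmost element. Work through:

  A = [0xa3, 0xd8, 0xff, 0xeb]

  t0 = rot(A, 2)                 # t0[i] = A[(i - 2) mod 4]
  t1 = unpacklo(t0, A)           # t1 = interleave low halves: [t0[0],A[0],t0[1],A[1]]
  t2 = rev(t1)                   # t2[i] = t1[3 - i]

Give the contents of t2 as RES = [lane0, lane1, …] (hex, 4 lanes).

  t0: ff eb a3 d8
  t1: ff a3 eb d8
  t2: d8 eb a3 ff

RES = [0xd8, 0xeb, 0xa3, 0xff]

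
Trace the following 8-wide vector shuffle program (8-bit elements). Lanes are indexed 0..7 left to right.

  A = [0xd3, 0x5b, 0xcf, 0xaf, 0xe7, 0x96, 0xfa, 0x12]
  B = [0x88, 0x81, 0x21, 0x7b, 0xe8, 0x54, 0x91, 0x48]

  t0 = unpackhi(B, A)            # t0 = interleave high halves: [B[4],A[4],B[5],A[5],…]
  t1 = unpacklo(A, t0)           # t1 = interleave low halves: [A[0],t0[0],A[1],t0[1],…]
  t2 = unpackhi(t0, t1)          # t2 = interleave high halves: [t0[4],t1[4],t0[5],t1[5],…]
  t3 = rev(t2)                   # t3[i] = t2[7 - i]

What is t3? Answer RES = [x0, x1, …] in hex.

→ t0 |e8|e7|54|96|91|fa|48|12|
→ t1 |d3|e8|5b|e7|cf|54|af|96|
→ t2 |91|cf|fa|54|48|af|12|96|
→ t3 |96|12|af|48|54|fa|cf|91|

RES = [ 0x96  0x12  0xaf  0x48  0x54  0xfa  0xcf  0x91 ]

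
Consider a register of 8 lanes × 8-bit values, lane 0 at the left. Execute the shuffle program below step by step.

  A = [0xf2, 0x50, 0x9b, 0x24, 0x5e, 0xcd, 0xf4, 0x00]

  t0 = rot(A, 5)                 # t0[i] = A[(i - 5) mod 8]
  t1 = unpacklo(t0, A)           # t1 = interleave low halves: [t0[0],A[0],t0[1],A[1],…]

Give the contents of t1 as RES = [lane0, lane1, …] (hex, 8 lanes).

t0 = [0x24, 0x5e, 0xcd, 0xf4, 0x00, 0xf2, 0x50, 0x9b]
t1 = [0x24, 0xf2, 0x5e, 0x50, 0xcd, 0x9b, 0xf4, 0x24]

RES = [ 0x24  0xf2  0x5e  0x50  0xcd  0x9b  0xf4  0x24 ]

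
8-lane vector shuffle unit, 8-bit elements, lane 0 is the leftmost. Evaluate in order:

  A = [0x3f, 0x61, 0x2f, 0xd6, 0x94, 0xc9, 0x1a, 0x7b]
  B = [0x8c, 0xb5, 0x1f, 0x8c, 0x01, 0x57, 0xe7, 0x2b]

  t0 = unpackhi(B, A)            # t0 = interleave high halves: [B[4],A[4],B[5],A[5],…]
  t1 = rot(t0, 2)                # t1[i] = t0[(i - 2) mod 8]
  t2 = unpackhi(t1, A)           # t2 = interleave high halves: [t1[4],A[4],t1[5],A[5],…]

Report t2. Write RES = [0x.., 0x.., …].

t0 = [0x01, 0x94, 0x57, 0xc9, 0xe7, 0x1a, 0x2b, 0x7b]
t1 = [0x2b, 0x7b, 0x01, 0x94, 0x57, 0xc9, 0xe7, 0x1a]
t2 = [0x57, 0x94, 0xc9, 0xc9, 0xe7, 0x1a, 0x1a, 0x7b]

RES = [0x57, 0x94, 0xc9, 0xc9, 0xe7, 0x1a, 0x1a, 0x7b]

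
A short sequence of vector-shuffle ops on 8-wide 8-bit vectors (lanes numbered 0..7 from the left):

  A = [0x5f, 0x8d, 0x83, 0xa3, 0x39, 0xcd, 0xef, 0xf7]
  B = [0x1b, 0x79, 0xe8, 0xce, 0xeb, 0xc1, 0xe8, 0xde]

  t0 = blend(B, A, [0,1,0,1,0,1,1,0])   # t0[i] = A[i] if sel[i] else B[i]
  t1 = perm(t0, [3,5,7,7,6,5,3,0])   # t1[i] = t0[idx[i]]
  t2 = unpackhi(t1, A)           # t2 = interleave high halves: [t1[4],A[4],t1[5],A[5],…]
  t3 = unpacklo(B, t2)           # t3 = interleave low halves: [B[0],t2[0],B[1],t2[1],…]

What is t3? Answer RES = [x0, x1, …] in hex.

RES = [ 0x1b  0xef  0x79  0x39  0xe8  0xcd  0xce  0xcd ]

t0 = [0x1b, 0x8d, 0xe8, 0xa3, 0xeb, 0xcd, 0xef, 0xde]
t1 = [0xa3, 0xcd, 0xde, 0xde, 0xef, 0xcd, 0xa3, 0x1b]
t2 = [0xef, 0x39, 0xcd, 0xcd, 0xa3, 0xef, 0x1b, 0xf7]
t3 = [0x1b, 0xef, 0x79, 0x39, 0xe8, 0xcd, 0xce, 0xcd]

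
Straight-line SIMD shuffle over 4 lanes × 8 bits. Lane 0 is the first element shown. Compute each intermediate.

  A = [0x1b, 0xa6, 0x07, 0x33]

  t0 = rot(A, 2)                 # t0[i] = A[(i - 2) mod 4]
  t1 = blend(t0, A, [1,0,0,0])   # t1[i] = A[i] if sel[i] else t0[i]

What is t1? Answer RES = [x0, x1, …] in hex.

RES = [0x1b, 0x33, 0x1b, 0xa6]

t0 = [0x07, 0x33, 0x1b, 0xa6]
t1 = [0x1b, 0x33, 0x1b, 0xa6]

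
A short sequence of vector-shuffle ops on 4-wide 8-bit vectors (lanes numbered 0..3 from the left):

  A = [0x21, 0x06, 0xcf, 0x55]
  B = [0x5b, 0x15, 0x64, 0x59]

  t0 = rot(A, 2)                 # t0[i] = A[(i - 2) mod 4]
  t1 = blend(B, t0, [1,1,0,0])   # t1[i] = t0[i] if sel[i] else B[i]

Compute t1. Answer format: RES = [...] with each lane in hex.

RES = [ 0xcf  0x55  0x64  0x59 ]

  t0: cf 55 21 06
  t1: cf 55 64 59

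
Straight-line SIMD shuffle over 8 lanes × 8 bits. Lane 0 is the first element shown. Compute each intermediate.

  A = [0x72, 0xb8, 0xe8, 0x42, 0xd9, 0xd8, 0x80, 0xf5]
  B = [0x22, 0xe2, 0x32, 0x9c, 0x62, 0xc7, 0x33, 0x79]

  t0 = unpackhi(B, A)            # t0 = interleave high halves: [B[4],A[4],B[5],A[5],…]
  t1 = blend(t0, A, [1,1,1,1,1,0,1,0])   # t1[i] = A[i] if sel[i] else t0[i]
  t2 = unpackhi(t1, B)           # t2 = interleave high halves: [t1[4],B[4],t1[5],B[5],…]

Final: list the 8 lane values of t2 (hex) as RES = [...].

t0 = [0x62, 0xd9, 0xc7, 0xd8, 0x33, 0x80, 0x79, 0xf5]
t1 = [0x72, 0xb8, 0xe8, 0x42, 0xd9, 0x80, 0x80, 0xf5]
t2 = [0xd9, 0x62, 0x80, 0xc7, 0x80, 0x33, 0xf5, 0x79]

RES = [ 0xd9  0x62  0x80  0xc7  0x80  0x33  0xf5  0x79 ]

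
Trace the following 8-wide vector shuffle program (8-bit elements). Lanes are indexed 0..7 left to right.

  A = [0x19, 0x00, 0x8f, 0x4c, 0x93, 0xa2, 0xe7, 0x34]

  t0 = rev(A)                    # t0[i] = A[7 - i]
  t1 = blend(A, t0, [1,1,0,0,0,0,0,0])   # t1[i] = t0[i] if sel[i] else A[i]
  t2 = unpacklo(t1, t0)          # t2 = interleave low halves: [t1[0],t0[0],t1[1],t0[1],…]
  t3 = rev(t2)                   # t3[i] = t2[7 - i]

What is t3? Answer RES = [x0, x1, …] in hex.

→ t0 |34|e7|a2|93|4c|8f|00|19|
→ t1 |34|e7|8f|4c|93|a2|e7|34|
→ t2 |34|34|e7|e7|8f|a2|4c|93|
→ t3 |93|4c|a2|8f|e7|e7|34|34|

RES = [ 0x93  0x4c  0xa2  0x8f  0xe7  0xe7  0x34  0x34 ]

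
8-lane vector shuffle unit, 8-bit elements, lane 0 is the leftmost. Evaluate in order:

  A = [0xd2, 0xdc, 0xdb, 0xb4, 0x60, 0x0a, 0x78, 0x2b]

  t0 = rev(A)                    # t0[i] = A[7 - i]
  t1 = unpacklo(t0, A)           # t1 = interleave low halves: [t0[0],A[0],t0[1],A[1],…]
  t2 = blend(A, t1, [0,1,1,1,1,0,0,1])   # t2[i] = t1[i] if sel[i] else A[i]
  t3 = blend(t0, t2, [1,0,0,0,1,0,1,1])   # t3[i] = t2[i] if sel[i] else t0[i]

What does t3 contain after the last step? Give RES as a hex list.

RES = [0xd2, 0x78, 0x0a, 0x60, 0x0a, 0xdb, 0x78, 0xb4]

  t0: 2b 78 0a 60 b4 db dc d2
  t1: 2b d2 78 dc 0a db 60 b4
  t2: d2 d2 78 dc 0a 0a 78 b4
  t3: d2 78 0a 60 0a db 78 b4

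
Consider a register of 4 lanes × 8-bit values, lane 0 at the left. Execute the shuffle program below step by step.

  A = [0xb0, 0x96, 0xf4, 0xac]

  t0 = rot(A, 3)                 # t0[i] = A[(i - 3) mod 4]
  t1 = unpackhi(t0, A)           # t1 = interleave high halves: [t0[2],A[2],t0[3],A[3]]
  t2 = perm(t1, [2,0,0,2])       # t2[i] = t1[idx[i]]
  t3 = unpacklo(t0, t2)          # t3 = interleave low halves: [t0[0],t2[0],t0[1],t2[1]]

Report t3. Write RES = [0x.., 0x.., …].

RES = [ 0x96  0xb0  0xf4  0xac ]

→ t0 |96|f4|ac|b0|
→ t1 |ac|f4|b0|ac|
→ t2 |b0|ac|ac|b0|
→ t3 |96|b0|f4|ac|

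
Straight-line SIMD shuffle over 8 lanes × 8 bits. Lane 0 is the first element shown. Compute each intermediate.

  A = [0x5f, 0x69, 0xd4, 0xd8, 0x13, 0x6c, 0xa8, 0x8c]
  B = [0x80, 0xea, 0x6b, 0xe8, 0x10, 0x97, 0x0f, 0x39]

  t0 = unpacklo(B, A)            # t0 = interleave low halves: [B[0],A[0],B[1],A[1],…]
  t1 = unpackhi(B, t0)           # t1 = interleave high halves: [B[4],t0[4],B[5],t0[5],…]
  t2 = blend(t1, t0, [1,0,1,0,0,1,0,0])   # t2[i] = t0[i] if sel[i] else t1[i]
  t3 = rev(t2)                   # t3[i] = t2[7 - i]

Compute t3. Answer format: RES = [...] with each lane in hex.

  t0: 80 5f ea 69 6b d4 e8 d8
  t1: 10 6b 97 d4 0f e8 39 d8
  t2: 80 6b ea d4 0f d4 39 d8
  t3: d8 39 d4 0f d4 ea 6b 80

RES = [0xd8, 0x39, 0xd4, 0x0f, 0xd4, 0xea, 0x6b, 0x80]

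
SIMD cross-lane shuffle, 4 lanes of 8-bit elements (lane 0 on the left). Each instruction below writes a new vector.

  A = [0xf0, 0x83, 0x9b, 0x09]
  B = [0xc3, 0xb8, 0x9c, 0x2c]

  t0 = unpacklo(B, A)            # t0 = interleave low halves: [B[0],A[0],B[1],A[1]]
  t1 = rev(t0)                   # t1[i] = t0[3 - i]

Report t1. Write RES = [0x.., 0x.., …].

t0 = [0xc3, 0xf0, 0xb8, 0x83]
t1 = [0x83, 0xb8, 0xf0, 0xc3]

RES = [ 0x83  0xb8  0xf0  0xc3 ]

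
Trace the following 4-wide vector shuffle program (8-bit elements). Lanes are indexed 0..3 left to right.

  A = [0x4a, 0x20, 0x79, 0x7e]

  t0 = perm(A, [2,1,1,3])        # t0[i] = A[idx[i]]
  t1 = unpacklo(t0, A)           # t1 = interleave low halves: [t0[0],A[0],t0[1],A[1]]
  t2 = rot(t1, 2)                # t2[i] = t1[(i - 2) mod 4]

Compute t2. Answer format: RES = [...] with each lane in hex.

RES = [ 0x20  0x20  0x79  0x4a ]

→ t0 |79|20|20|7e|
→ t1 |79|4a|20|20|
→ t2 |20|20|79|4a|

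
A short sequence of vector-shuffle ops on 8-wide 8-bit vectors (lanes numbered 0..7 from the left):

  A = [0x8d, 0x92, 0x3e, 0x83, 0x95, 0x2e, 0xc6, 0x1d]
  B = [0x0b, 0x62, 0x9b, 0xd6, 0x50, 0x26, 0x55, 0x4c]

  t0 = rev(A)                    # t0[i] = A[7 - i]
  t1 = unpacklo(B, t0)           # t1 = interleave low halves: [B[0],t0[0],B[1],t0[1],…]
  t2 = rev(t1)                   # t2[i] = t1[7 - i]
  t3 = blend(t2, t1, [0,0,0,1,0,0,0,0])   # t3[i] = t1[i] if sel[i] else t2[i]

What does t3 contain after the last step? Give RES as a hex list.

→ t0 |1d|c6|2e|95|83|3e|92|8d|
→ t1 |0b|1d|62|c6|9b|2e|d6|95|
→ t2 |95|d6|2e|9b|c6|62|1d|0b|
→ t3 |95|d6|2e|c6|c6|62|1d|0b|

RES = [ 0x95  0xd6  0x2e  0xc6  0xc6  0x62  0x1d  0x0b ]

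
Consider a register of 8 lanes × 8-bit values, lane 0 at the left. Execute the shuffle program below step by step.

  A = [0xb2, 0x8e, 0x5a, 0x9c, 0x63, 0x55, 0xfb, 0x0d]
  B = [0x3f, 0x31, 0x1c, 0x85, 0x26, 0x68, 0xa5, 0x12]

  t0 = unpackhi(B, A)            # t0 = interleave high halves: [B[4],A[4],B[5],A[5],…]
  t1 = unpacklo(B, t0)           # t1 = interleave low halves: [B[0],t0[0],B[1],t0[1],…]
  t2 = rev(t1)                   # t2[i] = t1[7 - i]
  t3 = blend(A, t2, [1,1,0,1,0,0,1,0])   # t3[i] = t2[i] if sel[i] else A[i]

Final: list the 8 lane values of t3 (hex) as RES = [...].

  t0: 26 63 68 55 a5 fb 12 0d
  t1: 3f 26 31 63 1c 68 85 55
  t2: 55 85 68 1c 63 31 26 3f
  t3: 55 85 5a 1c 63 55 26 0d

RES = [0x55, 0x85, 0x5a, 0x1c, 0x63, 0x55, 0x26, 0x0d]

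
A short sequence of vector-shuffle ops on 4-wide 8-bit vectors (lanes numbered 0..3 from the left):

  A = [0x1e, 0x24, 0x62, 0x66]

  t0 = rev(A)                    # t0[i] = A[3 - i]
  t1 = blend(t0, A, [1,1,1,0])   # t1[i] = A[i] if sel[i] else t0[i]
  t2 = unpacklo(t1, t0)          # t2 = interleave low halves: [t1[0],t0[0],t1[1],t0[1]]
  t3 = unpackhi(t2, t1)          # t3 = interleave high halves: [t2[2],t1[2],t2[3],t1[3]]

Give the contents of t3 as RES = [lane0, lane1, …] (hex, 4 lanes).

RES = [0x24, 0x62, 0x62, 0x1e]

→ t0 |66|62|24|1e|
→ t1 |1e|24|62|1e|
→ t2 |1e|66|24|62|
→ t3 |24|62|62|1e|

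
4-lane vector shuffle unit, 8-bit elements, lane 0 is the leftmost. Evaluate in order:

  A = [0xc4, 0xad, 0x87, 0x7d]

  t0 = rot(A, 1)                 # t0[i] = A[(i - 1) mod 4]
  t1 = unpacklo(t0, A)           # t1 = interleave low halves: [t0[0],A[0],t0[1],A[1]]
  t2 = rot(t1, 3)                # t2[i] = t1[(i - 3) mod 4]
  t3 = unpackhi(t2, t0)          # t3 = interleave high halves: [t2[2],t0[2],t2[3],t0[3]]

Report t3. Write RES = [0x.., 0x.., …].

  t0: 7d c4 ad 87
  t1: 7d c4 c4 ad
  t2: c4 c4 ad 7d
  t3: ad ad 7d 87

RES = [ 0xad  0xad  0x7d  0x87 ]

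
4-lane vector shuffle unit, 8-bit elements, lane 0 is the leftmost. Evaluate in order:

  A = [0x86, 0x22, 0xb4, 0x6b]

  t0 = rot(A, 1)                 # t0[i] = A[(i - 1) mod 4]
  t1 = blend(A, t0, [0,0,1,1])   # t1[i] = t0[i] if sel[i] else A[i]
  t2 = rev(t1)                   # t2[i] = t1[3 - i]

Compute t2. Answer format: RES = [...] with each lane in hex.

→ t0 |6b|86|22|b4|
→ t1 |86|22|22|b4|
→ t2 |b4|22|22|86|

RES = [ 0xb4  0x22  0x22  0x86 ]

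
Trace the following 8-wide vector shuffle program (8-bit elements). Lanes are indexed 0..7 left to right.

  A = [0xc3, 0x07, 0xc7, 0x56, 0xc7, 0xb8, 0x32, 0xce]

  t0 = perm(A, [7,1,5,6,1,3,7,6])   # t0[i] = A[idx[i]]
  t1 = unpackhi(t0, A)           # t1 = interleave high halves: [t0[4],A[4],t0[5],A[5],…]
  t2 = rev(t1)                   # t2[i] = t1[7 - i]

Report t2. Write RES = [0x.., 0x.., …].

RES = [0xce, 0x32, 0x32, 0xce, 0xb8, 0x56, 0xc7, 0x07]

→ t0 |ce|07|b8|32|07|56|ce|32|
→ t1 |07|c7|56|b8|ce|32|32|ce|
→ t2 |ce|32|32|ce|b8|56|c7|07|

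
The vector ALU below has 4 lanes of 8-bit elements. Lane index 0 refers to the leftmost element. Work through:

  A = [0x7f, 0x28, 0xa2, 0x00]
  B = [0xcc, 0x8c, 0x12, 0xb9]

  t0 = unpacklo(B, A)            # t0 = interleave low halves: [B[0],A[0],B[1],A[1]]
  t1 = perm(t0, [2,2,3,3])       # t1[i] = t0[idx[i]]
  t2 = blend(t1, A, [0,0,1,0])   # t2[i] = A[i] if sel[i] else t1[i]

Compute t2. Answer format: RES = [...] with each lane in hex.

  t0: cc 7f 8c 28
  t1: 8c 8c 28 28
  t2: 8c 8c a2 28

RES = [ 0x8c  0x8c  0xa2  0x28 ]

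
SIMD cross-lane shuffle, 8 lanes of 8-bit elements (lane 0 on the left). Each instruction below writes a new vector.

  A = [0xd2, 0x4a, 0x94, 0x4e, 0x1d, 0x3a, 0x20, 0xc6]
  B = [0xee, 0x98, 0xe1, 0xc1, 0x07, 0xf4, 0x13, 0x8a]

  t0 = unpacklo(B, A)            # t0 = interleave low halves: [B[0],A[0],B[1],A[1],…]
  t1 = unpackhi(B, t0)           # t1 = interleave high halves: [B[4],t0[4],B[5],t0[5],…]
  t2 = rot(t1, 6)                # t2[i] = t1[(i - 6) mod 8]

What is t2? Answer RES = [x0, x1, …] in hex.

→ t0 |ee|d2|98|4a|e1|94|c1|4e|
→ t1 |07|e1|f4|94|13|c1|8a|4e|
→ t2 |f4|94|13|c1|8a|4e|07|e1|

RES = [0xf4, 0x94, 0x13, 0xc1, 0x8a, 0x4e, 0x07, 0xe1]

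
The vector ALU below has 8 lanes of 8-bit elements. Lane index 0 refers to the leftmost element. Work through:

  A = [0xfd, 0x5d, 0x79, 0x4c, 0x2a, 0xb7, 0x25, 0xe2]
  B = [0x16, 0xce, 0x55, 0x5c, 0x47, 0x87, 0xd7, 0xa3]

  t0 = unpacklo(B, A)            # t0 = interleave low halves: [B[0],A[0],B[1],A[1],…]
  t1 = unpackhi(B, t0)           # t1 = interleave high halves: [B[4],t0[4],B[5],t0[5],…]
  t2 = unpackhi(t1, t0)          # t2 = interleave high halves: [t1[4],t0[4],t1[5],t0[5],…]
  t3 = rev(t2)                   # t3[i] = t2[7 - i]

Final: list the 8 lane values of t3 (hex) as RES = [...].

t0 = [0x16, 0xfd, 0xce, 0x5d, 0x55, 0x79, 0x5c, 0x4c]
t1 = [0x47, 0x55, 0x87, 0x79, 0xd7, 0x5c, 0xa3, 0x4c]
t2 = [0xd7, 0x55, 0x5c, 0x79, 0xa3, 0x5c, 0x4c, 0x4c]
t3 = [0x4c, 0x4c, 0x5c, 0xa3, 0x79, 0x5c, 0x55, 0xd7]

RES = [0x4c, 0x4c, 0x5c, 0xa3, 0x79, 0x5c, 0x55, 0xd7]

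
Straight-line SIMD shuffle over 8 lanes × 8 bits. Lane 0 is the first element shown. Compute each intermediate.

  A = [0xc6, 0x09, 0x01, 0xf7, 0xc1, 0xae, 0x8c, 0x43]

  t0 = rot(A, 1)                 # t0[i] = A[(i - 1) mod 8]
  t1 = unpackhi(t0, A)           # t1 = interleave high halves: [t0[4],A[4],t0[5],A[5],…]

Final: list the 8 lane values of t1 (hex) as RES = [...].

RES = [0xf7, 0xc1, 0xc1, 0xae, 0xae, 0x8c, 0x8c, 0x43]

  t0: 43 c6 09 01 f7 c1 ae 8c
  t1: f7 c1 c1 ae ae 8c 8c 43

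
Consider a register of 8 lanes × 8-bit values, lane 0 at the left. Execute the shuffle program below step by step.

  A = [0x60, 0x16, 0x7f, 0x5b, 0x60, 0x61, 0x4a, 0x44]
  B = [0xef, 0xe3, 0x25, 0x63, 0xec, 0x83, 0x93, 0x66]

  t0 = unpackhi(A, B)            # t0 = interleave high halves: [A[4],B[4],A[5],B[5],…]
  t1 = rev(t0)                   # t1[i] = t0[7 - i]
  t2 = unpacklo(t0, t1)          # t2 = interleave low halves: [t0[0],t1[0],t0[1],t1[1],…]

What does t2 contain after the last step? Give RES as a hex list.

RES = [ 0x60  0x66  0xec  0x44  0x61  0x93  0x83  0x4a ]

t0 = [0x60, 0xec, 0x61, 0x83, 0x4a, 0x93, 0x44, 0x66]
t1 = [0x66, 0x44, 0x93, 0x4a, 0x83, 0x61, 0xec, 0x60]
t2 = [0x60, 0x66, 0xec, 0x44, 0x61, 0x93, 0x83, 0x4a]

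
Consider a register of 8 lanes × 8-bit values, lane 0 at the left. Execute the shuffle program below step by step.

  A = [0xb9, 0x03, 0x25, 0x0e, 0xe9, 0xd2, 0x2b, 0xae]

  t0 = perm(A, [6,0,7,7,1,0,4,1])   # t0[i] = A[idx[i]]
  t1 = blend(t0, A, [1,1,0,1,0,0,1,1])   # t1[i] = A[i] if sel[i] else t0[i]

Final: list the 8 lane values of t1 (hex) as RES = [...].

RES = [ 0xb9  0x03  0xae  0x0e  0x03  0xb9  0x2b  0xae ]

→ t0 |2b|b9|ae|ae|03|b9|e9|03|
→ t1 |b9|03|ae|0e|03|b9|2b|ae|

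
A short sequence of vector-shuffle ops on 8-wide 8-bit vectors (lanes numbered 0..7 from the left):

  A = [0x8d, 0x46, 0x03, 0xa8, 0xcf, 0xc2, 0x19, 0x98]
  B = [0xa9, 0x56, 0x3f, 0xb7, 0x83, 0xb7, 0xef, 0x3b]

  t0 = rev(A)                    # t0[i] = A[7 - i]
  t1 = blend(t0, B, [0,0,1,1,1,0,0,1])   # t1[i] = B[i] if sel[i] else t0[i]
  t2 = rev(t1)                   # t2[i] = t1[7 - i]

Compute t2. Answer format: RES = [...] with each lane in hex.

  t0: 98 19 c2 cf a8 03 46 8d
  t1: 98 19 3f b7 83 03 46 3b
  t2: 3b 46 03 83 b7 3f 19 98

RES = [ 0x3b  0x46  0x03  0x83  0xb7  0x3f  0x19  0x98 ]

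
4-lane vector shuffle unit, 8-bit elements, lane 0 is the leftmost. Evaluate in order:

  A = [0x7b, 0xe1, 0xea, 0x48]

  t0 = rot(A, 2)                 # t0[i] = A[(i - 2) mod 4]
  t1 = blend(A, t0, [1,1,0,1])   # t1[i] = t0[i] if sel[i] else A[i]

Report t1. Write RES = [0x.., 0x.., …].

RES = [0xea, 0x48, 0xea, 0xe1]

→ t0 |ea|48|7b|e1|
→ t1 |ea|48|ea|e1|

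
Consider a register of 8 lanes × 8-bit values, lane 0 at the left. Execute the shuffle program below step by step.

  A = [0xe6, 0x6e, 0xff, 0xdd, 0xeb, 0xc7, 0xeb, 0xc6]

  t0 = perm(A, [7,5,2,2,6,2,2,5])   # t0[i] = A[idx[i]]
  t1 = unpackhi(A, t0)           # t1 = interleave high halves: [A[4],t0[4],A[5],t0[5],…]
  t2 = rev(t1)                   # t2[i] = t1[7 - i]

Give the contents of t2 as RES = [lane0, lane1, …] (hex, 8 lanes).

RES = [ 0xc7  0xc6  0xff  0xeb  0xff  0xc7  0xeb  0xeb ]

→ t0 |c6|c7|ff|ff|eb|ff|ff|c7|
→ t1 |eb|eb|c7|ff|eb|ff|c6|c7|
→ t2 |c7|c6|ff|eb|ff|c7|eb|eb|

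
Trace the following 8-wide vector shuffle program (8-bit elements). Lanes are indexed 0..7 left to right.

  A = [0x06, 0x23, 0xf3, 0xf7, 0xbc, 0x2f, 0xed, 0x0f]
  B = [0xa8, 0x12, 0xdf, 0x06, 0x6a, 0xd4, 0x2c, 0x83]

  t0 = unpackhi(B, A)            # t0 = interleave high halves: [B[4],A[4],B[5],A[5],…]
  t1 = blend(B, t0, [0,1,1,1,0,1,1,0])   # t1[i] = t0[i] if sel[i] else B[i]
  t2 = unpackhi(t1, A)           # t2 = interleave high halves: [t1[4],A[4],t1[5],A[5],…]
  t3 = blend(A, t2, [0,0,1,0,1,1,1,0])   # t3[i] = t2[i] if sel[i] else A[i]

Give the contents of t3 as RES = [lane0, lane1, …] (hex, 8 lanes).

RES = [0x06, 0x23, 0xed, 0xf7, 0x83, 0xed, 0x83, 0x0f]

→ t0 |6a|bc|d4|2f|2c|ed|83|0f|
→ t1 |a8|bc|d4|2f|6a|ed|83|83|
→ t2 |6a|bc|ed|2f|83|ed|83|0f|
→ t3 |06|23|ed|f7|83|ed|83|0f|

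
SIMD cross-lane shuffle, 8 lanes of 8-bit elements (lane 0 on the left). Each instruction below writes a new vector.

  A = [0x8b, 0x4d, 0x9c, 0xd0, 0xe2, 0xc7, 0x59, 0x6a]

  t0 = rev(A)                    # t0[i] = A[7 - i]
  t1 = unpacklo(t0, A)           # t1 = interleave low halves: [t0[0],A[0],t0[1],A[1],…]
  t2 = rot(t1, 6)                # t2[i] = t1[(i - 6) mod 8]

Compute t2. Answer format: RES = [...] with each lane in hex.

RES = [0x59, 0x4d, 0xc7, 0x9c, 0xe2, 0xd0, 0x6a, 0x8b]

t0 = [0x6a, 0x59, 0xc7, 0xe2, 0xd0, 0x9c, 0x4d, 0x8b]
t1 = [0x6a, 0x8b, 0x59, 0x4d, 0xc7, 0x9c, 0xe2, 0xd0]
t2 = [0x59, 0x4d, 0xc7, 0x9c, 0xe2, 0xd0, 0x6a, 0x8b]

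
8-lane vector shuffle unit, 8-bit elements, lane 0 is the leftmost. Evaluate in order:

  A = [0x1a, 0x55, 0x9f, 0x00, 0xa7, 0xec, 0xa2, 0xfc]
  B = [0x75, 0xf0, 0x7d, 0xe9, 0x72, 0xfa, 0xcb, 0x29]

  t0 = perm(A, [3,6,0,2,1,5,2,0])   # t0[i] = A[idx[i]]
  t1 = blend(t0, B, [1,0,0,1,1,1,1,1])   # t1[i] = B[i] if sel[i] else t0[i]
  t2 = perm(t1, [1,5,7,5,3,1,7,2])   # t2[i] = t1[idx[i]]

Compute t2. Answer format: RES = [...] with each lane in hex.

RES = [0xa2, 0xfa, 0x29, 0xfa, 0xe9, 0xa2, 0x29, 0x1a]

  t0: 00 a2 1a 9f 55 ec 9f 1a
  t1: 75 a2 1a e9 72 fa cb 29
  t2: a2 fa 29 fa e9 a2 29 1a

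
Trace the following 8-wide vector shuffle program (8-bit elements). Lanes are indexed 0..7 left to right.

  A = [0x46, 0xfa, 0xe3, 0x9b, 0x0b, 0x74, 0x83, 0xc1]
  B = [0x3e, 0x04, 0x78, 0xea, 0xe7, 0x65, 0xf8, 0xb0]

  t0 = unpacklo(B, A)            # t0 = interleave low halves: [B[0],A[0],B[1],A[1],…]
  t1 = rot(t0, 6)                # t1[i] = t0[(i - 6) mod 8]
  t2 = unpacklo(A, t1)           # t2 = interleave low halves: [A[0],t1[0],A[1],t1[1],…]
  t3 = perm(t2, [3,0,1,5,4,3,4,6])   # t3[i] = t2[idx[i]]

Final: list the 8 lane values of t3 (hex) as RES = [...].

  t0: 3e 46 04 fa 78 e3 ea 9b
  t1: 04 fa 78 e3 ea 9b 3e 46
  t2: 46 04 fa fa e3 78 9b e3
  t3: fa 46 04 78 e3 fa e3 9b

RES = [0xfa, 0x46, 0x04, 0x78, 0xe3, 0xfa, 0xe3, 0x9b]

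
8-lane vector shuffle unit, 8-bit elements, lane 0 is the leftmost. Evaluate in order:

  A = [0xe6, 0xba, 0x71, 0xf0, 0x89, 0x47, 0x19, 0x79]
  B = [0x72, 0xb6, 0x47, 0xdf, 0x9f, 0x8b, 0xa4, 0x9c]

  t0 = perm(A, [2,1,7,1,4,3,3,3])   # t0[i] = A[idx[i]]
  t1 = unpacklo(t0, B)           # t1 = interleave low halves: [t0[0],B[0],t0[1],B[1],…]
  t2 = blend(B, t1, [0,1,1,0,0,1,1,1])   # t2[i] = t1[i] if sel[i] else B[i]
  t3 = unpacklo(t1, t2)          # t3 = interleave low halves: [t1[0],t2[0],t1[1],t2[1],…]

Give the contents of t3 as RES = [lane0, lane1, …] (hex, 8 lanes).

RES = [ 0x71  0x72  0x72  0x72  0xba  0xba  0xb6  0xdf ]

  t0: 71 ba 79 ba 89 f0 f0 f0
  t1: 71 72 ba b6 79 47 ba df
  t2: 72 72 ba df 9f 47 ba df
  t3: 71 72 72 72 ba ba b6 df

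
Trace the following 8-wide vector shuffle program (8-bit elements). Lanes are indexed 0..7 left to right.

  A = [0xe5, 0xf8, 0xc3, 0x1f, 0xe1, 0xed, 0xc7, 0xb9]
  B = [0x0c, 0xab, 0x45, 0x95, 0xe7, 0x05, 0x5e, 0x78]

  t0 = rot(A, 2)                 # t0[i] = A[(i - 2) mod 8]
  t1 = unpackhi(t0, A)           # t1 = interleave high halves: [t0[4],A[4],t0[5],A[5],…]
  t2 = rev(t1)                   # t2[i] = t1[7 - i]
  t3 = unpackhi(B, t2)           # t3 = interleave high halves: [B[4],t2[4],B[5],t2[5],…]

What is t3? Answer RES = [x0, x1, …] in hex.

RES = [0xe7, 0xed, 0x05, 0x1f, 0x5e, 0xe1, 0x78, 0xc3]

  t0: c7 b9 e5 f8 c3 1f e1 ed
  t1: c3 e1 1f ed e1 c7 ed b9
  t2: b9 ed c7 e1 ed 1f e1 c3
  t3: e7 ed 05 1f 5e e1 78 c3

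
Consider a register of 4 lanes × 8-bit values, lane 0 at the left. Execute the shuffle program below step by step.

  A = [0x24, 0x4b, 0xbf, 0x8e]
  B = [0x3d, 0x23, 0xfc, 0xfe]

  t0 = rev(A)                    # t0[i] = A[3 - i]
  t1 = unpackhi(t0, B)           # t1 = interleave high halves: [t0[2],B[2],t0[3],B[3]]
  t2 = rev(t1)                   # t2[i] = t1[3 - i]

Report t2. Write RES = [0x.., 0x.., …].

RES = [ 0xfe  0x24  0xfc  0x4b ]

t0 = [0x8e, 0xbf, 0x4b, 0x24]
t1 = [0x4b, 0xfc, 0x24, 0xfe]
t2 = [0xfe, 0x24, 0xfc, 0x4b]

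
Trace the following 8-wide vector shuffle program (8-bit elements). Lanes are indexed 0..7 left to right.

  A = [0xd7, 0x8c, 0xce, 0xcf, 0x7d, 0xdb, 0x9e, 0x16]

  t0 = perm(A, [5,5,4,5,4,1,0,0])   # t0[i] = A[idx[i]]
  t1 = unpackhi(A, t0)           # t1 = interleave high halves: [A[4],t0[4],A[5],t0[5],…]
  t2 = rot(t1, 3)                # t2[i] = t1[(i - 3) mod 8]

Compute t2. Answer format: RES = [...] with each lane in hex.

→ t0 |db|db|7d|db|7d|8c|d7|d7|
→ t1 |7d|7d|db|8c|9e|d7|16|d7|
→ t2 |d7|16|d7|7d|7d|db|8c|9e|

RES = [0xd7, 0x16, 0xd7, 0x7d, 0x7d, 0xdb, 0x8c, 0x9e]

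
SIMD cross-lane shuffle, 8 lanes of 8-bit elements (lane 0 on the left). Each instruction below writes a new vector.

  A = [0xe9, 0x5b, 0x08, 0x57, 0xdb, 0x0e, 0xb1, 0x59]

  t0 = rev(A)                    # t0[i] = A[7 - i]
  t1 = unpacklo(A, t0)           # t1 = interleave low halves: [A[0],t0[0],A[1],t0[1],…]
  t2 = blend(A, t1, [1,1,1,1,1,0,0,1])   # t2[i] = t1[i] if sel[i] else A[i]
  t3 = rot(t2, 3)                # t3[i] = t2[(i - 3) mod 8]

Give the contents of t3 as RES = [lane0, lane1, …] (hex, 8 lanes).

RES = [ 0x0e  0xb1  0xdb  0xe9  0x59  0x5b  0xb1  0x08 ]

t0 = [0x59, 0xb1, 0x0e, 0xdb, 0x57, 0x08, 0x5b, 0xe9]
t1 = [0xe9, 0x59, 0x5b, 0xb1, 0x08, 0x0e, 0x57, 0xdb]
t2 = [0xe9, 0x59, 0x5b, 0xb1, 0x08, 0x0e, 0xb1, 0xdb]
t3 = [0x0e, 0xb1, 0xdb, 0xe9, 0x59, 0x5b, 0xb1, 0x08]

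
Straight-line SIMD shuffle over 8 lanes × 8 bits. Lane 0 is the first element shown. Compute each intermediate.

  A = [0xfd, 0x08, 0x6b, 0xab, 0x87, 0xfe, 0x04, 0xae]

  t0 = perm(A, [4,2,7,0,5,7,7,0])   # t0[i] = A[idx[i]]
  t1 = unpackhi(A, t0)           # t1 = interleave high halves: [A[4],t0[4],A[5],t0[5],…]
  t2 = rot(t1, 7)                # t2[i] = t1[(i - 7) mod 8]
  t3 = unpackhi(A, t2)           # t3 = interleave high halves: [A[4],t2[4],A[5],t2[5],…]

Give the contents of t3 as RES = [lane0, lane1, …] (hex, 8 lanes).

RES = [ 0x87  0xae  0xfe  0xae  0x04  0xfd  0xae  0x87 ]

→ t0 |87|6b|ae|fd|fe|ae|ae|fd|
→ t1 |87|fe|fe|ae|04|ae|ae|fd|
→ t2 |fe|fe|ae|04|ae|ae|fd|87|
→ t3 |87|ae|fe|ae|04|fd|ae|87|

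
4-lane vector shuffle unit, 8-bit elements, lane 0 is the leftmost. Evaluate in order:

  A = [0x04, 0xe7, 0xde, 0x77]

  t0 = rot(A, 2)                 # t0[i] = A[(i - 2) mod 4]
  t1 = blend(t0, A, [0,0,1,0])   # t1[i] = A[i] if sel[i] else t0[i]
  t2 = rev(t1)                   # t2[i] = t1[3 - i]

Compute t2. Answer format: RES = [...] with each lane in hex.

  t0: de 77 04 e7
  t1: de 77 de e7
  t2: e7 de 77 de

RES = [0xe7, 0xde, 0x77, 0xde]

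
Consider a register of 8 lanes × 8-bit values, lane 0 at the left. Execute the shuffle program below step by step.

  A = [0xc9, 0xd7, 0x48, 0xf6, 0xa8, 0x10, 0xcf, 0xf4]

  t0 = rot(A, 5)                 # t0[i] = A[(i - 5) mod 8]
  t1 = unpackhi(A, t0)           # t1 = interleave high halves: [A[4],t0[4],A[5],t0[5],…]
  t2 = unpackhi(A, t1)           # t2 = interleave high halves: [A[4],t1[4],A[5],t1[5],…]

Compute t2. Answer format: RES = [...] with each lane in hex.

→ t0 |f6|a8|10|cf|f4|c9|d7|48|
→ t1 |a8|f4|10|c9|cf|d7|f4|48|
→ t2 |a8|cf|10|d7|cf|f4|f4|48|

RES = [0xa8, 0xcf, 0x10, 0xd7, 0xcf, 0xf4, 0xf4, 0x48]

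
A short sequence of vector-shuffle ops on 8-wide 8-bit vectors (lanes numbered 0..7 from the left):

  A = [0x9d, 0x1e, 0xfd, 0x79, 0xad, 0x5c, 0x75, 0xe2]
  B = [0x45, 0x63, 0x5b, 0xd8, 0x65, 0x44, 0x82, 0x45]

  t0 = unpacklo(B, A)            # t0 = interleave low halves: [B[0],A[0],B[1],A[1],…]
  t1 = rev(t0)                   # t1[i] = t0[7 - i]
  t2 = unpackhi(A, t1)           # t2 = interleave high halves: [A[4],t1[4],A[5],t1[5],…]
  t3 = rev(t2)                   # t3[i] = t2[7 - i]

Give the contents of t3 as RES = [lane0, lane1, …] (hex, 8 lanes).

RES = [0x45, 0xe2, 0x9d, 0x75, 0x63, 0x5c, 0x1e, 0xad]

t0 = [0x45, 0x9d, 0x63, 0x1e, 0x5b, 0xfd, 0xd8, 0x79]
t1 = [0x79, 0xd8, 0xfd, 0x5b, 0x1e, 0x63, 0x9d, 0x45]
t2 = [0xad, 0x1e, 0x5c, 0x63, 0x75, 0x9d, 0xe2, 0x45]
t3 = [0x45, 0xe2, 0x9d, 0x75, 0x63, 0x5c, 0x1e, 0xad]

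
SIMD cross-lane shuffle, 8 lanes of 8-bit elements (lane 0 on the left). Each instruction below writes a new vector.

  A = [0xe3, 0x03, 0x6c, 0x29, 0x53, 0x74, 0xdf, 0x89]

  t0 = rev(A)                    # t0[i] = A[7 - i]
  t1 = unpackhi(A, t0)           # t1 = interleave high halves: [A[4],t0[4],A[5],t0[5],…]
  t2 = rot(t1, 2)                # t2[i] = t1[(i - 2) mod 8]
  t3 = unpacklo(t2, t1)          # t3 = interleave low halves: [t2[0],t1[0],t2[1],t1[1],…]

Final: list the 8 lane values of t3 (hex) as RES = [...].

RES = [0x89, 0x53, 0xe3, 0x29, 0x53, 0x74, 0x29, 0x6c]

  t0: 89 df 74 53 29 6c 03 e3
  t1: 53 29 74 6c df 03 89 e3
  t2: 89 e3 53 29 74 6c df 03
  t3: 89 53 e3 29 53 74 29 6c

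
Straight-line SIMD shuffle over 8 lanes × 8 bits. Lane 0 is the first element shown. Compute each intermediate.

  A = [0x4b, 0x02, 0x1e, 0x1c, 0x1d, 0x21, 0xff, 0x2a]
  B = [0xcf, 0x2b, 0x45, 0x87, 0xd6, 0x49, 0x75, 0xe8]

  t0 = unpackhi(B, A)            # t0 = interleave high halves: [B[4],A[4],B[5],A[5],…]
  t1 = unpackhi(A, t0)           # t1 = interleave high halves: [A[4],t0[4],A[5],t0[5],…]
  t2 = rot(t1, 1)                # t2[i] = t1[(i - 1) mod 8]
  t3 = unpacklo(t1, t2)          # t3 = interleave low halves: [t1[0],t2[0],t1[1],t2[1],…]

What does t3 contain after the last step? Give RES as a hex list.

  t0: d6 1d 49 21 75 ff e8 2a
  t1: 1d 75 21 ff ff e8 2a 2a
  t2: 2a 1d 75 21 ff ff e8 2a
  t3: 1d 2a 75 1d 21 75 ff 21

RES = [ 0x1d  0x2a  0x75  0x1d  0x21  0x75  0xff  0x21 ]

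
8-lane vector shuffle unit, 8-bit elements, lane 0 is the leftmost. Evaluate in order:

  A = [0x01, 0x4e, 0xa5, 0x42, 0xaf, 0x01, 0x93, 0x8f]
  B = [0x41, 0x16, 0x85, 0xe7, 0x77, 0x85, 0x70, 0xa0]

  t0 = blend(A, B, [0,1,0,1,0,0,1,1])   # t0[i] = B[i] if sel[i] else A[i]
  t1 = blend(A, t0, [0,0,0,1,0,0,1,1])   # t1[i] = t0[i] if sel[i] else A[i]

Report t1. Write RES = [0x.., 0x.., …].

→ t0 |01|16|a5|e7|af|01|70|a0|
→ t1 |01|4e|a5|e7|af|01|70|a0|

RES = [0x01, 0x4e, 0xa5, 0xe7, 0xaf, 0x01, 0x70, 0xa0]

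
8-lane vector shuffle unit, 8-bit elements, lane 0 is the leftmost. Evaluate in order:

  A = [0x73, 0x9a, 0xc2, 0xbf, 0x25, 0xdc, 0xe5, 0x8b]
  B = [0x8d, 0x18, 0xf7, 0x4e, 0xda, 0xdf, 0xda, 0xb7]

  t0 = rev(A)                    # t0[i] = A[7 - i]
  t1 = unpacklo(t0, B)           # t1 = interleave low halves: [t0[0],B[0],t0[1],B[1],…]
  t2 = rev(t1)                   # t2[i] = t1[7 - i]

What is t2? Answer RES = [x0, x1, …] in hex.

t0 = [0x8b, 0xe5, 0xdc, 0x25, 0xbf, 0xc2, 0x9a, 0x73]
t1 = [0x8b, 0x8d, 0xe5, 0x18, 0xdc, 0xf7, 0x25, 0x4e]
t2 = [0x4e, 0x25, 0xf7, 0xdc, 0x18, 0xe5, 0x8d, 0x8b]

RES = [ 0x4e  0x25  0xf7  0xdc  0x18  0xe5  0x8d  0x8b ]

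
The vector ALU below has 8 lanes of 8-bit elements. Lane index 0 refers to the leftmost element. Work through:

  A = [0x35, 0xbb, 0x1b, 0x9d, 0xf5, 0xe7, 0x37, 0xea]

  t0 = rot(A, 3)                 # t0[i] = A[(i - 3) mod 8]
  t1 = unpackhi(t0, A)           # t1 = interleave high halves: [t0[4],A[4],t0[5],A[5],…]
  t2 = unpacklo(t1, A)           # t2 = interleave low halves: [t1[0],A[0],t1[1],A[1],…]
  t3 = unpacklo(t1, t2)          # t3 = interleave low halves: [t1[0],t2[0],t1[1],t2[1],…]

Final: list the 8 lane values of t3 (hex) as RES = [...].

RES = [ 0xbb  0xbb  0xf5  0x35  0x1b  0xf5  0xe7  0xbb ]

  t0: e7 37 ea 35 bb 1b 9d f5
  t1: bb f5 1b e7 9d 37 f5 ea
  t2: bb 35 f5 bb 1b 1b e7 9d
  t3: bb bb f5 35 1b f5 e7 bb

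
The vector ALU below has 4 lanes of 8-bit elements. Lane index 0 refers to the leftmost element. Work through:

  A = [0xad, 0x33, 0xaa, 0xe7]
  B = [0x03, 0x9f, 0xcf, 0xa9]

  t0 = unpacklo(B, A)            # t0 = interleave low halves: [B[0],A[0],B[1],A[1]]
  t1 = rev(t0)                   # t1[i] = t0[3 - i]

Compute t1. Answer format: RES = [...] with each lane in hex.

t0 = [0x03, 0xad, 0x9f, 0x33]
t1 = [0x33, 0x9f, 0xad, 0x03]

RES = [ 0x33  0x9f  0xad  0x03 ]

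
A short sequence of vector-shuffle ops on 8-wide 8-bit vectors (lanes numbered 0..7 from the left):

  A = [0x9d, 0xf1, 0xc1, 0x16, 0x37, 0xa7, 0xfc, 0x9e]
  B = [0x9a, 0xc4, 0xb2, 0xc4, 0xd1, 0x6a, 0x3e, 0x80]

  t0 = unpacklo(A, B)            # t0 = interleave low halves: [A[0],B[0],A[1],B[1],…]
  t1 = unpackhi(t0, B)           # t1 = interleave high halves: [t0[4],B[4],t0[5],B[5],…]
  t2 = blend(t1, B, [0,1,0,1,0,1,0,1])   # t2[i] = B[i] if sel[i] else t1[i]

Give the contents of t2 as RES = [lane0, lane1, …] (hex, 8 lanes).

→ t0 |9d|9a|f1|c4|c1|b2|16|c4|
→ t1 |c1|d1|b2|6a|16|3e|c4|80|
→ t2 |c1|c4|b2|c4|16|6a|c4|80|

RES = [ 0xc1  0xc4  0xb2  0xc4  0x16  0x6a  0xc4  0x80 ]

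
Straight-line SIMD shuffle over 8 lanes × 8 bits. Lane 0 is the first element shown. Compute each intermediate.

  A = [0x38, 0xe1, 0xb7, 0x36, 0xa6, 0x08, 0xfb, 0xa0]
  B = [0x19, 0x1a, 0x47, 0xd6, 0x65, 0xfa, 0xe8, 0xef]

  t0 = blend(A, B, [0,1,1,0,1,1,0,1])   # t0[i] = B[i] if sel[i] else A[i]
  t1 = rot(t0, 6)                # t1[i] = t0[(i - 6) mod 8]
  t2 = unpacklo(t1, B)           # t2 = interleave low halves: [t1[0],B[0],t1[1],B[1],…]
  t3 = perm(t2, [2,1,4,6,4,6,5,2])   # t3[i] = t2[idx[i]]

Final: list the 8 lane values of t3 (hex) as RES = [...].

→ t0 |38|1a|47|36|65|fa|fb|ef|
→ t1 |47|36|65|fa|fb|ef|38|1a|
→ t2 |47|19|36|1a|65|47|fa|d6|
→ t3 |36|19|65|fa|65|fa|47|36|

RES = [ 0x36  0x19  0x65  0xfa  0x65  0xfa  0x47  0x36 ]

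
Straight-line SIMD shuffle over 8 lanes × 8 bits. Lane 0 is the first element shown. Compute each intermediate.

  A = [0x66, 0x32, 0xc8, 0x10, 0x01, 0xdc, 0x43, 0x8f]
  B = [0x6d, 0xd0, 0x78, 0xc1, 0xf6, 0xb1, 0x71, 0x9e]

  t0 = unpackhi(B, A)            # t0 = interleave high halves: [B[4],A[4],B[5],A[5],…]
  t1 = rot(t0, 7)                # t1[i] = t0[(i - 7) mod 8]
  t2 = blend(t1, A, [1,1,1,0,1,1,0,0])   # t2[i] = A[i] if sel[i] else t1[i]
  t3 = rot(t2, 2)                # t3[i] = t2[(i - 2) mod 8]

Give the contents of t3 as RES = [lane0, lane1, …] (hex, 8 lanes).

→ t0 |f6|01|b1|dc|71|43|9e|8f|
→ t1 |01|b1|dc|71|43|9e|8f|f6|
→ t2 |66|32|c8|71|01|dc|8f|f6|
→ t3 |8f|f6|66|32|c8|71|01|dc|

RES = [ 0x8f  0xf6  0x66  0x32  0xc8  0x71  0x01  0xdc ]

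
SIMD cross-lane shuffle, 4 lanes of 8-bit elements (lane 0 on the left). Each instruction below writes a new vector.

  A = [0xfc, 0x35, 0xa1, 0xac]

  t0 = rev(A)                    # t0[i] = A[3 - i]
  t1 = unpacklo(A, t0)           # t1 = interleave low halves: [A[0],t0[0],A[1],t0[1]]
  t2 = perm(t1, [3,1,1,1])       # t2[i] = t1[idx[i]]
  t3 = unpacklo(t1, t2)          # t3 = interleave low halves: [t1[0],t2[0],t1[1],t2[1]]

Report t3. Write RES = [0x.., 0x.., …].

→ t0 |ac|a1|35|fc|
→ t1 |fc|ac|35|a1|
→ t2 |a1|ac|ac|ac|
→ t3 |fc|a1|ac|ac|

RES = [0xfc, 0xa1, 0xac, 0xac]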